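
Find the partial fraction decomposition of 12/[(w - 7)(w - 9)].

12/(w - 7)(w - 9) = P/(w - 7) + Q/(w - 9). P = 12/(7 - 9) = -6, Q = 12/(9 - 7) = 6
Result: -6/(w - 7) + 6/(w - 9)


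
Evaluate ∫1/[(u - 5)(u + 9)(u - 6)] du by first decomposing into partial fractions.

Cover-up: P = -1/14, Q = 1/210, R = 1/15. Decomposition: (-1/14)/(u - 5) + (1/210)/(u + 9) + (1/15)/(u - 6). Integrate each term: (-1/14) ln|(u - 5)| + (1/210) ln|(u + 9)| + (1/15) ln|(u - 6)| + C


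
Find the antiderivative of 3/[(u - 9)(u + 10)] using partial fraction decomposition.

Decompose: 3/[(u - 9)(u + 10)] = (3/19)/(u - 9) - (3/19)/(u + 10). Integrate each term: (3/19) ln|(u - 9)| - (3/19) ln|(u + 10)| + C


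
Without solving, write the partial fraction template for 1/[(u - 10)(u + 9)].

Distinct linear factors: A/(u - 10) + B/(u + 9)


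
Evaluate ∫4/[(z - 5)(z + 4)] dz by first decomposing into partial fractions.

Decompose: 4/[(z - 5)(z + 4)] = (4/9)/(z - 5) - (4/9)/(z + 4). Integrate each term: (4/9) ln|(z - 5)| - (4/9) ln|(z + 4)| + C


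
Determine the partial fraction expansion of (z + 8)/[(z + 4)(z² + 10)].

At z=-4: α = (1·(-4) + 8)/((-4)² + 10) = 2/13. β = -α = -2/13, γ = 1 - (-4)·α = 21/13
Result: (2/13)/(z + 4) - ((2/13)z - 21/13)/(z² + 10)


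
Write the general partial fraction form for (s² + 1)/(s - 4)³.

Repeated linear factor (power 3): α/(s - 4) + β/(s - 4)² + γ/(s - 4)³


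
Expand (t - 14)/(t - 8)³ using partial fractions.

(t - 14) = P(t - 8)² + Q(t - 8) + R. At t = 8: R = 1·8 - 14 = -6. Coefficients: P = 0, Q = 1
Result: 1/(t - 8)² - 6/(t - 8)³


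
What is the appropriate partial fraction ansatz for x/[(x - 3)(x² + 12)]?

Linear + irreducible quadratic: α/(x - 3) + (βx + γ)/(x² + 12)


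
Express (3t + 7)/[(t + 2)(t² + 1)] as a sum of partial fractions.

At t=-2: A = (3·(-2) + 7)/((-2)² + 1) = 1/5. B = -A = -1/5, C = 3 - (-2)·A = 17/5
Result: (1/5)/(t + 2) - ((1/5)t - 17/5)/(t² + 1)


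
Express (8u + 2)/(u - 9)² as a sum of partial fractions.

(8u + 2) = α(u - 9) + β. At u = 9: β = 8·9 + 2 = 74. Coeff of u: α = 8
Result: 8/(u - 9) + 74/(u - 9)²


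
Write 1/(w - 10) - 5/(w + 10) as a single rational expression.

Common denominator (w - 10)(w + 10). Numerator: 1(w + 10) - 5(w - 10) = (w + 10) - (5w - 50) = -4w + 60
Result: (-4w + 60)/[(w - 10)(w + 10)]


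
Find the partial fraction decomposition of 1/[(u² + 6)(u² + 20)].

Coefficient matching gives A = C = 0, B = 1/(20-6) = 1/14, D = -B = -1/14
Result: (1/14)/(u² + 6) - (1/14)/(u² + 20)


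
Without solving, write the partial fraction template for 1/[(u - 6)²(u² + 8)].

Repeated linear + quadratic: P/(u - 6) + Q/(u - 6)² + (Ru + S)/(u² + 8)


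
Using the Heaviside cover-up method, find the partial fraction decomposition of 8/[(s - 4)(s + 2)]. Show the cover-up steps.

Cover (s - 4): set s=4, get P = 8/(4 + 2) = 4/3. Cover (s + 2): set s=-2, get Q = 8/(-2 - 4) = -4/3.
Result: (4/3)/(s - 4) - (4/3)/(s + 2)


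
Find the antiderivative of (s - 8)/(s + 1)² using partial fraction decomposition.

Decompose: P = 1, Q = 1·(-1) - 8 = -9, so (s - 8)/(s + 1)² = 1/(s + 1) - 9/(s + 1)². Integrate: ∫ P/(s + 1) ds = ln|(s + 1)|; ∫ Q/(s + 1)² ds = 9/(s + 1). Sum: ln|(s + 1)| + 9/(s + 1) + C


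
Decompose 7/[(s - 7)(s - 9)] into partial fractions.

7/(s - 7)(s - 9) = α/(s - 7) + β/(s - 9). α = 7/(7 - 9) = -7/2, β = 7/(9 - 7) = 7/2
Result: (-7/2)/(s - 7) + (7/2)/(s - 9)


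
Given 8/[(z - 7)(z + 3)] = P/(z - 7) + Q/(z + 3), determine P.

Cover-up at z = 7: P = 8/(7 + 3) = 8/10 = 4/5


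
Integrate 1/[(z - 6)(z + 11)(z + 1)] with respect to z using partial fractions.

Cover-up: P = 1/119, Q = 1/170, R = -1/70. Decomposition: (1/119)/(z - 6) + (1/170)/(z + 11) - (1/70)/(z + 1). Integrate each term: (1/119) ln|(z - 6)| + (1/170) ln|(z + 11)| - (1/70) ln|(z + 1)| + C


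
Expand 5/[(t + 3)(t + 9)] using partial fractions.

5/(t + 3)(t + 9) = P/(t + 3) + Q/(t + 9). P = 5/(-3 + 9) = 5/6, Q = 5/(-9 + 3) = -5/6
Result: (5/6)/(t + 3) - (5/6)/(t + 9)


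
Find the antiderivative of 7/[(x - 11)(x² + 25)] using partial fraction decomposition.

Cover-up at x=11: α = 7/(11²+25) = 7/146. Coeff matching: β = -7/146, γ = -77/146. Decomposition: (7/146)/(x - 11) - ((7/146)x + 77/146)/(x² + 25). Integrate: linear → ln, quadratic → (1/2)ln + arctan: (7/146) ln|(x - 11)| - (7/292) ln(x² + 25) - (77/730) arctan(x/5) + C


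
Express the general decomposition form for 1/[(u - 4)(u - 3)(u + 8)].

Three distinct linear factors: A/(u - 4) + B/(u - 3) + C/(u + 8)


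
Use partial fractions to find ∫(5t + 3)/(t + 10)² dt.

Decompose: P = 5, Q = 5·(-10) + 3 = -47, so (5t + 3)/(t + 10)² = 5/(t + 10) - 47/(t + 10)². Integrate: ∫ P/(t + 10) dt = 5 ln|(t + 10)|; ∫ Q/(t + 10)² dt = 47/(t + 10). Sum: 5 ln|(t + 10)| + 47/(t + 10) + C


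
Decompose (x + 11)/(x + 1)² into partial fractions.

(x + 11) = P(x + 1) + Q. At x = -1: Q = 1·(-1) + 11 = 10. Coeff of x: P = 1
Result: 1/(x + 1) + 10/(x + 1)²


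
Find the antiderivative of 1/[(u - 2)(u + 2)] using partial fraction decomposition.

Decompose: 1/[(u - 2)(u + 2)] = (1/4)/(u - 2) - (1/4)/(u + 2). Integrate each term: (1/4) ln|(u - 2)| - (1/4) ln|(u + 2)| + C


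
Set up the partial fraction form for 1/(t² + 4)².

Repeated quadratic factor: (Pt + Q)/(t² + 4) + (Rt + S)/(t² + 4)²


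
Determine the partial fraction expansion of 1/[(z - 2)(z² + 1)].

Cover-up at z = 2: P = 1/(2² + 1) = 1/5. Then Q = -P = -1/5, R = -P·(0 + 2) = -2/5
Result: (1/5)/(z - 2) - ((1/5)z + 2/5)/(z² + 1)


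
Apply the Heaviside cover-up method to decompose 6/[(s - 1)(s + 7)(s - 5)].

Cover (s - 1), s=1: P = 6/[(1 + 7)(1 - 5)] = -3/16. Cover (s + 7), s=-7: Q = 6/[(-7 - 1)(-7 - 5)] = 1/16. Cover (s - 5), s=5: R = 6/[(5 - 1)(5 + 7)] = 1/8.
Result: (-3/16)/(s - 1) + (1/16)/(s + 7) + (1/8)/(s - 5)


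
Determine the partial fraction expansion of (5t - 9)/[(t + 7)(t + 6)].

At t=-7: α = (5·(-7) - 9)/(-7 + 6) = 44. At t=-6: β = (5·(-6) - 9)/(-6 + 7) = -39
Result: 44/(t + 7) - 39/(t + 6)


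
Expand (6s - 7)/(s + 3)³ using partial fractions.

(6s - 7) = α(s + 3)² + β(s + 3) + γ. At s = -3: γ = 6·(-3) - 7 = -25. Coefficients: α = 0, β = 6
Result: 6/(s + 3)² - 25/(s + 3)³


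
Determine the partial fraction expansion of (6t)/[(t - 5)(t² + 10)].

At t=5: P = (6·5 + 0)/(5² + 10) = 6/7. Q = -P = -6/7, R = 6 - 5·P = 12/7
Result: (6/7)/(t - 5) - ((6/7)t - 12/7)/(t² + 10)


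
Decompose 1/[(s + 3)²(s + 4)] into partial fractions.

Cover-up at s=-4: R = 1/(-4 + 3)² = 1. Cover-up at s=-3: Q = 1/(-3 + 4) = 1. Comparing s² coeff: P = -R = -1
Result: -1/(s + 3) + 1/(s + 3)² + 1/(s + 4)


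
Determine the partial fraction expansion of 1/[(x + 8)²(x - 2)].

Cover-up at x=2: R = 1/(2 + 8)² = 1/100. Cover-up at x=-8: Q = 1/(-8 - 2) = -1/10. Comparing x² coeff: P = -R = -1/100
Result: (-1/100)/(x + 8) - (1/10)/(x + 8)² + (1/100)/(x - 2)


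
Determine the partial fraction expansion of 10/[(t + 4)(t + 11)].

10/(t + 4)(t + 11) = P/(t + 4) + Q/(t + 11). P = 10/(-4 + 11) = 10/7, Q = 10/(-11 + 4) = -10/7
Result: (10/7)/(t + 4) - (10/7)/(t + 11)


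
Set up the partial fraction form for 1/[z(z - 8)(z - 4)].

Three distinct linear factors: α/z + β/(z - 8) + γ/(z - 4)


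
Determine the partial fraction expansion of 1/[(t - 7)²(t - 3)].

Cover-up at t=3: C = 1/(3 - 7)² = 1/16. Cover-up at t=7: B = 1/(7 - 3) = 1/4. Comparing t² coeff: A = -C = -1/16
Result: (-1/16)/(t - 7) + (1/4)/(t - 7)² + (1/16)/(t - 3)


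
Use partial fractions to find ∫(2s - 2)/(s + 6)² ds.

Decompose: A = 2, B = 2·(-6) - 2 = -14, so (2s - 2)/(s + 6)² = 2/(s + 6) - 14/(s + 6)². Integrate: ∫ A/(s + 6) ds = 2 ln|(s + 6)|; ∫ B/(s + 6)² ds = 14/(s + 6). Sum: 2 ln|(s + 6)| + 14/(s + 6) + C


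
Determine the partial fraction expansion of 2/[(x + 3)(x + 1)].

2/(x + 3)(x + 1) = P/(x + 3) + Q/(x + 1). P = 2/(-3 + 1) = -1, Q = 2/(-1 + 3) = 1
Result: -1/(x + 3) + 1/(x + 1)


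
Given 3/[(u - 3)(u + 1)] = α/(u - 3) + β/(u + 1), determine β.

Cover-up at u = -1: β = 3/(-1 - 3) = -3/4


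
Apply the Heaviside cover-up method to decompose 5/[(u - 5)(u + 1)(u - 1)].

Cover (u - 5), u=5: α = 5/[(5 + 1)(5 - 1)] = 5/24. Cover (u + 1), u=-1: β = 5/[(-1 - 5)(-1 - 1)] = 5/12. Cover (u - 1), u=1: γ = 5/[(1 - 5)(1 + 1)] = -5/8.
Result: (5/24)/(u - 5) + (5/12)/(u + 1) - (5/8)/(u - 1)


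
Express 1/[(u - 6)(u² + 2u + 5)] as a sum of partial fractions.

Cover-up at u = 6: A = 1/(6² + 2·6 + 5) = 1/53. Then B = -A = -1/53, C = -A·(2 + 6) = -8/53
Result: (1/53)/(u - 6) - ((1/53)u + 8/53)/(u² + 2u + 5)


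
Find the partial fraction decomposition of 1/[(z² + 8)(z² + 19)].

Coefficient matching gives P = R = 0, Q = 1/(19-8) = 1/11, S = -Q = -1/11
Result: (1/11)/(z² + 8) - (1/11)/(z² + 19)


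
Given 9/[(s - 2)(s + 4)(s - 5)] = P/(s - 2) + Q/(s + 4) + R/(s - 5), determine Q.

Cover-up at s = -4: Q = 9/[(-4 - 2)(-4 - 5)] = 9/[(-6)(-9)] = 9/54 = 1/6


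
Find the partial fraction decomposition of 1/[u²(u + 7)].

Cover-up at u=-7: γ = 1/(-7 - 0)² = 1/49. Cover-up at u=0: β = 1/(0 + 7) = 1/7. Comparing u² coeff: α = -γ = -1/49
Result: (-1/49)/u + (1/7)/u² + (1/49)/(u + 7)


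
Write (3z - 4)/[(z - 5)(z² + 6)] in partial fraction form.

At z=5: P = (3·5 - 4)/(5² + 6) = 11/31. Q = -P = -11/31, R = 3 - 5·P = 38/31
Result: (11/31)/(z - 5) - ((11/31)z - 38/31)/(z² + 6)


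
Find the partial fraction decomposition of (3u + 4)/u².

(3u + 4) = αu + β. At u = 0: β = 3·0 + 4 = 4. Coeff of u: α = 3
Result: 3/u + 4/u²


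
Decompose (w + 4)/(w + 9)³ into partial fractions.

(w + 4) = P(w + 9)² + Q(w + 9) + R. At w = -9: R = 1·(-9) + 4 = -5. Coefficients: P = 0, Q = 1
Result: 1/(w + 9)² - 5/(w + 9)³


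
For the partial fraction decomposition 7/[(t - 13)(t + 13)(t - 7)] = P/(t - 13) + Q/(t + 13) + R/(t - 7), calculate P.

Cover-up at t = 13: P = 7/[(13 + 13)(13 - 7)] = 7/[(26)(6)] = 7/156


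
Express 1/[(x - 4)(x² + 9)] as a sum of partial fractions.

Cover-up at x = 4: P = 1/(4² + 9) = 1/25. Then Q = -P = -1/25, R = -P·(0 + 4) = -4/25
Result: (1/25)/(x - 4) - ((1/25)x + 4/25)/(x² + 9)


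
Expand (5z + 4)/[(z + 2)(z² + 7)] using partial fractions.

At z=-2: α = (5·(-2) + 4)/((-2)² + 7) = -6/11. β = -α = 6/11, γ = 5 - (-2)·α = 43/11
Result: (-6/11)/(z + 2) + ((6/11)z + 43/11)/(z² + 7)


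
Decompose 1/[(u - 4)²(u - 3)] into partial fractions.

Cover-up at u=3: γ = 1/(3 - 4)² = 1. Cover-up at u=4: β = 1/(4 - 3) = 1. Comparing u² coeff: α = -γ = -1
Result: -1/(u - 4) + 1/(u - 4)² + 1/(u - 3)


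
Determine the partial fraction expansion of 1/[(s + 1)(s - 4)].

1/(s + 1)(s - 4) = P/(s + 1) + Q/(s - 4). P = 1/(-1 - 4) = -1/5, Q = 1/(4 + 1) = 1/5
Result: (-1/5)/(s + 1) + (1/5)/(s - 4)


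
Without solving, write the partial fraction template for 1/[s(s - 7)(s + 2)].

Three distinct linear factors: A/s + B/(s - 7) + C/(s + 2)


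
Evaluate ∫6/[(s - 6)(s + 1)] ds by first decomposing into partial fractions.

Decompose: 6/[(s - 6)(s + 1)] = (6/7)/(s - 6) - (6/7)/(s + 1). Integrate each term: (6/7) ln|(s - 6)| - (6/7) ln|(s + 1)| + C


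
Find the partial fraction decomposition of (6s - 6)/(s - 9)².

(6s - 6) = P(s - 9) + Q. At s = 9: Q = 6·9 - 6 = 48. Coeff of s: P = 6
Result: 6/(s - 9) + 48/(s - 9)²


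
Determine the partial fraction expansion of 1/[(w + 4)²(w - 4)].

Cover-up at w=4: C = 1/(4 + 4)² = 1/64. Cover-up at w=-4: B = 1/(-4 - 4) = -1/8. Comparing w² coeff: A = -C = -1/64
Result: (-1/64)/(w + 4) - (1/8)/(w + 4)² + (1/64)/(w - 4)


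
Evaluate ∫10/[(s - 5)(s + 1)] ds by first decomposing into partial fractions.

Decompose: 10/[(s - 5)(s + 1)] = (5/3)/(s - 5) - (5/3)/(s + 1). Integrate each term: (5/3) ln|(s - 5)| - (5/3) ln|(s + 1)| + C


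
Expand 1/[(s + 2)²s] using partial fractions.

Cover-up at s=0: γ = 1/(0 + 2)² = 1/4. Cover-up at s=-2: β = 1/(-2 - 0) = -1/2. Comparing s² coeff: α = -γ = -1/4
Result: (-1/4)/(s + 2) - (1/2)/(s + 2)² + (1/4)/s


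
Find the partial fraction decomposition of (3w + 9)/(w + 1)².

(3w + 9) = α(w + 1) + β. At w = -1: β = 3·(-1) + 9 = 6. Coeff of w: α = 3
Result: 3/(w + 1) + 6/(w + 1)²


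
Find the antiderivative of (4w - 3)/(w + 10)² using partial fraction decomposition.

Decompose: P = 4, Q = 4·(-10) - 3 = -43, so (4w - 3)/(w + 10)² = 4/(w + 10) - 43/(w + 10)². Integrate: ∫ P/(w + 10) dw = 4 ln|(w + 10)|; ∫ Q/(w + 10)² dw = 43/(w + 10). Sum: 4 ln|(w + 10)| + 43/(w + 10) + C


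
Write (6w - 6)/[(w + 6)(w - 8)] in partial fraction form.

At w=-6: A = (6·(-6) - 6)/(-6 - 8) = 3. At w=8: B = (6·8 - 6)/(8 + 6) = 3
Result: 3/(w + 6) + 3/(w - 8)


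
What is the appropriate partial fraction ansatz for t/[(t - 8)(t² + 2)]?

Linear + irreducible quadratic: P/(t - 8) + (Qt + R)/(t² + 2)


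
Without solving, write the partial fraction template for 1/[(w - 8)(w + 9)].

Distinct linear factors: P/(w - 8) + Q/(w + 9)


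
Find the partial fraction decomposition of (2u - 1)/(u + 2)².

(2u - 1) = α(u + 2) + β. At u = -2: β = 2·(-2) - 1 = -5. Coeff of u: α = 2
Result: 2/(u + 2) - 5/(u + 2)²


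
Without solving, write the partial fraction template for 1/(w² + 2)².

Repeated quadratic factor: (αw + β)/(w² + 2) + (γw + δ)/(w² + 2)²


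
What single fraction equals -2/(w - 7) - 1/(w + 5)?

Common denominator (w - 7)(w + 5). Numerator: -2(w + 5) - 1(w - 7) = (-2w - 10) - (w - 7) = -3w - 3
Result: (-3w - 3)/[(w - 7)(w + 5)]


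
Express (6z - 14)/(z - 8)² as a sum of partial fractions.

(6z - 14) = A(z - 8) + B. At z = 8: B = 6·8 - 14 = 34. Coeff of z: A = 6
Result: 6/(z - 8) + 34/(z - 8)²


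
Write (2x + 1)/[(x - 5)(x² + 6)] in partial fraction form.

At x=5: α = (2·5 + 1)/(5² + 6) = 11/31. β = -α = -11/31, γ = 2 - 5·α = 7/31
Result: (11/31)/(x - 5) - ((11/31)x - 7/31)/(x² + 6)


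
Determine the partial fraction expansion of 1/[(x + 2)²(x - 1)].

Cover-up at x=1: C = 1/(1 + 2)² = 1/9. Cover-up at x=-2: B = 1/(-2 - 1) = -1/3. Comparing x² coeff: A = -C = -1/9
Result: (-1/9)/(x + 2) - (1/3)/(x + 2)² + (1/9)/(x - 1)


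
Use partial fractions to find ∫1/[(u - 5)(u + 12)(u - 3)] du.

Cover-up: A = 1/34, B = 1/255, C = -1/30. Decomposition: (1/34)/(u - 5) + (1/255)/(u + 12) - (1/30)/(u - 3). Integrate each term: (1/34) ln|(u - 5)| + (1/255) ln|(u + 12)| - (1/30) ln|(u - 3)| + C


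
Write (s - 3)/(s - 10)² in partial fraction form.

(s - 3) = A(s - 10) + B. At s = 10: B = 1·10 - 3 = 7. Coeff of s: A = 1
Result: 1/(s - 10) + 7/(s - 10)²


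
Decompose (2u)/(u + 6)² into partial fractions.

(2u) = P(u + 6) + Q. At u = -6: Q = 2·(-6) + 0 = -12. Coeff of u: P = 2
Result: 2/(u + 6) - 12/(u + 6)²


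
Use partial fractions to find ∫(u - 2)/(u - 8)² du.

Decompose: α = 1, β = 1·8 - 2 = 6, so (u - 2)/(u - 8)² = 1/(u - 8) + 6/(u - 8)². Integrate: ∫ α/(u - 8) du = ln|(u - 8)|; ∫ β/(u - 8)² du = -6/(u - 8). Sum: ln|(u - 8)| - 6/(u - 8) + C


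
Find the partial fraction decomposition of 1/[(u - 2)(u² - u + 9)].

Cover-up at u = 2: A = 1/(2² - 1·2 + 9) = 1/11. Then B = -A = -1/11, C = -A·(-1 + 2) = -1/11
Result: (1/11)/(u - 2) - ((1/11)u + 1/11)/(u² - u + 9)


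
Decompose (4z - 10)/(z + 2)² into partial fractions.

(4z - 10) = A(z + 2) + B. At z = -2: B = 4·(-2) - 10 = -18. Coeff of z: A = 4
Result: 4/(z + 2) - 18/(z + 2)²


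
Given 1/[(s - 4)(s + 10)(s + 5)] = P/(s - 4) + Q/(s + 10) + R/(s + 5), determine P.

Cover-up at s = 4: P = 1/[(4 + 10)(4 + 5)] = 1/[(14)(9)] = 1/126


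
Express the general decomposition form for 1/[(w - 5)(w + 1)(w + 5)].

Three distinct linear factors: A/(w - 5) + B/(w + 1) + C/(w + 5)


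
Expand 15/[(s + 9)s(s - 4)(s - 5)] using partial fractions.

Using Heaviside cover-up: (-5/546)/(s + 9) + (1/12)/s - (15/52)/(s - 4) + (3/14)/(s - 5)


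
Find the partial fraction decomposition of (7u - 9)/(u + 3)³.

(7u - 9) = A(u + 3)² + B(u + 3) + C. At u = -3: C = 7·(-3) - 9 = -30. Coefficients: A = 0, B = 7
Result: 7/(u + 3)² - 30/(u + 3)³


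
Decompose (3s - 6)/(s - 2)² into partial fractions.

(3s - 6) = α(s - 2) + β. At s = 2: β = 3·2 - 6 = 0. Coeff of s: α = 3
Result: 3/(s - 2)


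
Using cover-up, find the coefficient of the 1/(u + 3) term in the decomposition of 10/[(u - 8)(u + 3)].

Cover (u + 3), set u=-3: 10/((u - 8) at u=-3) = 10/(-11) = -10/11


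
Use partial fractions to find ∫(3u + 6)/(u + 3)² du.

Decompose: P = 3, Q = 3·(-3) + 6 = -3, so (3u + 6)/(u + 3)² = 3/(u + 3) - 3/(u + 3)². Integrate: ∫ P/(u + 3) du = 3 ln|(u + 3)|; ∫ Q/(u + 3)² du = 3/(u + 3). Sum: 3 ln|(u + 3)| + 3/(u + 3) + C


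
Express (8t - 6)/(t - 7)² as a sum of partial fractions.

(8t - 6) = P(t - 7) + Q. At t = 7: Q = 8·7 - 6 = 50. Coeff of t: P = 8
Result: 8/(t - 7) + 50/(t - 7)²


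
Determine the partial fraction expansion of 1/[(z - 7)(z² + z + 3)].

Cover-up at z = 7: A = 1/(7² + 1·7 + 3) = 1/59. Then B = -A = -1/59, C = -A·(1 + 7) = -8/59
Result: (1/59)/(z - 7) - ((1/59)z + 8/59)/(z² + z + 3)


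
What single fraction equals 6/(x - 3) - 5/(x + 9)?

Common denominator (x - 3)(x + 9). Numerator: 6(x + 9) - 5(x - 3) = (6x + 54) - (5x - 15) = x + 69
Result: (x + 69)/[(x - 3)(x + 9)]


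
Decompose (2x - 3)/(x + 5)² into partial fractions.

(2x - 3) = α(x + 5) + β. At x = -5: β = 2·(-5) - 3 = -13. Coeff of x: α = 2
Result: 2/(x + 5) - 13/(x + 5)²


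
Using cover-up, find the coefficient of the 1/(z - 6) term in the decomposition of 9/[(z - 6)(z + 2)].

Cover (z - 6), set z=6: 9/((z + 2) at z=6) = 9/(8) = 9/8


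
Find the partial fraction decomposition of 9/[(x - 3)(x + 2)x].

Using cover-up method: P = 3/5, Q = 9/10, R = -3/2
Result: (3/5)/(x - 3) + (9/10)/(x + 2) - (3/2)/x


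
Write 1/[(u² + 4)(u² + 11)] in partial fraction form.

Coefficient matching gives A = C = 0, B = 1/(11-4) = 1/7, D = -B = -1/7
Result: (1/7)/(u² + 4) - (1/7)/(u² + 11)


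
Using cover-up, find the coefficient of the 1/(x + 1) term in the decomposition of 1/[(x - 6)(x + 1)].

Cover (x + 1), set x=-1: 1/((x - 6) at x=-1) = 1/(-7) = -1/7


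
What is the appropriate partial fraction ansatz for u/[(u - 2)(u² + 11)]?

Linear + irreducible quadratic: A/(u - 2) + (Bu + C)/(u² + 11)


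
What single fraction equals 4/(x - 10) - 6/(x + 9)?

Common denominator (x - 10)(x + 9). Numerator: 4(x + 9) - 6(x - 10) = (4x + 36) - (6x - 60) = -2x + 96
Result: (-2x + 96)/[(x - 10)(x + 9)]


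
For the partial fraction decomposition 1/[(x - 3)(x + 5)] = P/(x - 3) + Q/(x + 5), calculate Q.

Cover-up at x = -5: Q = 1/(-5 - 3) = -1/8


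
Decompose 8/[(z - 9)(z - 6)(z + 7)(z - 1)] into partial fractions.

Using Heaviside cover-up: (1/48)/(z - 9) - (8/195)/(z - 6) - (1/208)/(z + 7) + (1/40)/(z - 1)


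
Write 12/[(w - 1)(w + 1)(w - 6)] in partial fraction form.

Using cover-up method: A = -6/5, B = 6/7, C = 12/35
Result: (-6/5)/(w - 1) + (6/7)/(w + 1) + (12/35)/(w - 6)


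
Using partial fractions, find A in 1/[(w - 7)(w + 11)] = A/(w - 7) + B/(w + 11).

Cover-up at w = 7: A = 1/(7 + 11) = 1/18


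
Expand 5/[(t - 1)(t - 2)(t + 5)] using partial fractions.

Using cover-up method: α = -5/6, β = 5/7, γ = 5/42
Result: (-5/6)/(t - 1) + (5/7)/(t - 2) + (5/42)/(t + 5)


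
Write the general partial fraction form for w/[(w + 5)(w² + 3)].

Linear + irreducible quadratic: A/(w + 5) + (Bw + C)/(w² + 3)


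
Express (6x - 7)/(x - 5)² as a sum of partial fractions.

(6x - 7) = P(x - 5) + Q. At x = 5: Q = 6·5 - 7 = 23. Coeff of x: P = 6
Result: 6/(x - 5) + 23/(x - 5)²


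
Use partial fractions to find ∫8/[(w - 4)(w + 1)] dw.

Decompose: 8/[(w - 4)(w + 1)] = (8/5)/(w - 4) - (8/5)/(w + 1). Integrate each term: (8/5) ln|(w - 4)| - (8/5) ln|(w + 1)| + C


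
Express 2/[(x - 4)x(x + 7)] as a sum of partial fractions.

Using cover-up method: P = 1/22, Q = -1/14, R = 2/77
Result: (1/22)/(x - 4) - (1/14)/x + (2/77)/(x + 7)


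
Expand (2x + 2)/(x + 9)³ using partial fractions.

(2x + 2) = P(x + 9)² + Q(x + 9) + R. At x = -9: R = 2·(-9) + 2 = -16. Coefficients: P = 0, Q = 2
Result: 2/(x + 9)² - 16/(x + 9)³


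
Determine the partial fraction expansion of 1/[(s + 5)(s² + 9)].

Cover-up at s = -5: P = 1/((-5)² + 9) = 1/34. Then Q = -P = -1/34, R = -P·(0 - 5) = 5/34
Result: (1/34)/(s + 5) - ((1/34)s - 5/34)/(s² + 9)


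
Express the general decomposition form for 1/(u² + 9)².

Repeated quadratic factor: (Pu + Q)/(u² + 9) + (Ru + S)/(u² + 9)²


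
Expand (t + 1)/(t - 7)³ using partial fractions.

(t + 1) = α(t - 7)² + β(t - 7) + γ. At t = 7: γ = 1·7 + 1 = 8. Coefficients: α = 0, β = 1
Result: 1/(t - 7)² + 8/(t - 7)³


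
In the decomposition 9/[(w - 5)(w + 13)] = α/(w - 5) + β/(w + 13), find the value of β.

Cover-up at w = -13: β = 9/(-13 - 5) = -9/18 = -1/2


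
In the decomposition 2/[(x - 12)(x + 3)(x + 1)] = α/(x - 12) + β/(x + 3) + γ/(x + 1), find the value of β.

Cover-up at x = -3: β = 2/[(-3 - 12)(-3 + 1)] = 2/[(-15)(-2)] = 2/30 = 1/15


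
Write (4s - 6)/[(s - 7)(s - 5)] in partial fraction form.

At s=7: α = (4·7 - 6)/(7 - 5) = 11. At s=5: β = (4·5 - 6)/(5 - 7) = -7
Result: 11/(s - 7) - 7/(s - 5)


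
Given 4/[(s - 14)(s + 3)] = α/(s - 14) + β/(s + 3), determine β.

Cover-up at s = -3: β = 4/(-3 - 14) = -4/17


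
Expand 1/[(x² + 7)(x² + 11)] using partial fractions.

Coefficient matching gives A = C = 0, B = 1/(11-7) = 1/4, D = -B = -1/4
Result: (1/4)/(x² + 7) - (1/4)/(x² + 11)


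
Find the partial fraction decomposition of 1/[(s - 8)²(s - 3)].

Cover-up at s=3: γ = 1/(3 - 8)² = 1/25. Cover-up at s=8: β = 1/(8 - 3) = 1/5. Comparing s² coeff: α = -γ = -1/25
Result: (-1/25)/(s - 8) + (1/5)/(s - 8)² + (1/25)/(s - 3)


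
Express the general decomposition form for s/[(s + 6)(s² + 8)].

Linear + irreducible quadratic: P/(s + 6) + (Qs + R)/(s² + 8)


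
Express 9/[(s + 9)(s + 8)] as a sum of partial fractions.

9/(s + 9)(s + 8) = A/(s + 9) + B/(s + 8). A = 9/(-9 + 8) = -9, B = 9/(-8 + 9) = 9
Result: -9/(s + 9) + 9/(s + 8)


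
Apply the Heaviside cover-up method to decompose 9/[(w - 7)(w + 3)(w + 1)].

Cover (w - 7), w=7: P = 9/[(7 + 3)(7 + 1)] = 9/80. Cover (w + 3), w=-3: Q = 9/[(-3 - 7)(-3 + 1)] = 9/20. Cover (w + 1), w=-1: R = 9/[(-1 - 7)(-1 + 3)] = -9/16.
Result: (9/80)/(w - 7) + (9/20)/(w + 3) - (9/16)/(w + 1)


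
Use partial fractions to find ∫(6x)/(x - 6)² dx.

Decompose: P = 6, Q = 6·6 + 0 = 36, so (6x)/(x - 6)² = 6/(x - 6) + 36/(x - 6)². Integrate: ∫ P/(x - 6) dx = 6 ln|(x - 6)|; ∫ Q/(x - 6)² dx = -36/(x - 6). Sum: 6 ln|(x - 6)| - 36/(x - 6) + C


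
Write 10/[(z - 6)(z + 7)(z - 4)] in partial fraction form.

Using cover-up method: P = 5/13, Q = 10/143, R = -5/11
Result: (5/13)/(z - 6) + (10/143)/(z + 7) - (5/11)/(z - 4)


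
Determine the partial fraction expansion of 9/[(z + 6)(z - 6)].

9/(z + 6)(z - 6) = P/(z + 6) + Q/(z - 6). P = 9/(-6 - 6) = -3/4, Q = 9/(6 + 6) = 3/4
Result: (-3/4)/(z + 6) + (3/4)/(z - 6)


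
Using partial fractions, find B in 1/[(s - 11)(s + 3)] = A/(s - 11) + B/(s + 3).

Cover-up at s = -3: B = 1/(-3 - 11) = -1/14


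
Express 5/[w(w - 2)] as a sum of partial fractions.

5/w(w - 2) = A/w + B/(w - 2). A = 5/(0 - 2) = -5/2, B = 5/(2 - 0) = 5/2
Result: (-5/2)/w + (5/2)/(w - 2)


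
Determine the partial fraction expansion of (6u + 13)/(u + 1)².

(6u + 13) = α(u + 1) + β. At u = -1: β = 6·(-1) + 13 = 7. Coeff of u: α = 6
Result: 6/(u + 1) + 7/(u + 1)²


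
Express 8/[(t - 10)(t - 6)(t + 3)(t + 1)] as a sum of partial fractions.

Using Heaviside cover-up: (2/143)/(t - 10) - (2/63)/(t - 6) - (4/117)/(t + 3) + (4/77)/(t + 1)


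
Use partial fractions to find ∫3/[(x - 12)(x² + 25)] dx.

Cover-up at x=12: A = 3/(12²+25) = 3/169. Coeff matching: B = -3/169, C = -36/169. Decomposition: (3/169)/(x - 12) - ((3/169)x + 36/169)/(x² + 25). Integrate: linear → ln, quadratic → (1/2)ln + arctan: (3/169) ln|(x - 12)| - (3/338) ln(x² + 25) - (36/845) arctan(x/5) + C


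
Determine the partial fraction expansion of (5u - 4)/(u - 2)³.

(5u - 4) = P(u - 2)² + Q(u - 2) + R. At u = 2: R = 5·2 - 4 = 6. Coefficients: P = 0, Q = 5
Result: 5/(u - 2)² + 6/(u - 2)³


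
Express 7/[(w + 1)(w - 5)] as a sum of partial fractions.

7/(w + 1)(w - 5) = α/(w + 1) + β/(w - 5). α = 7/(-1 - 5) = -7/6, β = 7/(5 + 1) = 7/6
Result: (-7/6)/(w + 1) + (7/6)/(w - 5)


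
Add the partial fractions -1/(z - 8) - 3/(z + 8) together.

Common denominator (z - 8)(z + 8). Numerator: -1(z + 8) - 3(z - 8) = (-z - 8) - (3z - 24) = -4z + 16
Result: (-4z + 16)/[(z - 8)(z + 8)]


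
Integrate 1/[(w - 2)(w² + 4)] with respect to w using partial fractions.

Cover-up at w=2: α = 1/(2²+4) = 1/8. Coeff matching: β = -1/8, γ = -1/4. Decomposition: (1/8)/(w - 2) - ((1/8)w + 1/4)/(w² + 4). Integrate: linear → ln, quadratic → (1/2)ln + arctan: (1/8) ln|(w - 2)| - (1/16) ln(w² + 4) - (1/8) arctan(w/2) + C


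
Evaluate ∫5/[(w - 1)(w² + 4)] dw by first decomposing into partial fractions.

Cover-up at w=1: A = 5/(1²+4) = 1. Coeff matching: B = -1, C = -1. Decomposition: 1/(w - 1) - (w + 1)/(w² + 4). Integrate: linear → ln, quadratic → (1/2)ln + arctan: ln|(w - 1)| - (1/2) ln(w² + 4) - (1/2) arctan(w/2) + C


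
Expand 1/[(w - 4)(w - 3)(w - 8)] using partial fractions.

Using cover-up method: P = -1/4, Q = 1/5, R = 1/20
Result: (-1/4)/(w - 4) + (1/5)/(w - 3) + (1/20)/(w - 8)


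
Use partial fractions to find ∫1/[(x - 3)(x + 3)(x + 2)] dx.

Cover-up: P = 1/30, Q = 1/6, R = -1/5. Decomposition: (1/30)/(x - 3) + (1/6)/(x + 3) - (1/5)/(x + 2). Integrate each term: (1/30) ln|(x - 3)| + (1/6) ln|(x + 3)| - (1/5) ln|(x + 2)| + C


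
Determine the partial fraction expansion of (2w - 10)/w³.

(2w - 10) = αw² + βw + γ. At w = 0: γ = 2·0 - 10 = -10. Coefficients: α = 0, β = 2
Result: 2/w² - 10/w³


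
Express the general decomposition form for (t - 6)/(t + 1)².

Repeated linear factor: α/(t + 1) + β/(t + 1)²


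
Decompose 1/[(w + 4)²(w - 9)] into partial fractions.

Cover-up at w=9: γ = 1/(9 + 4)² = 1/169. Cover-up at w=-4: β = 1/(-4 - 9) = -1/13. Comparing w² coeff: α = -γ = -1/169
Result: (-1/169)/(w + 4) - (1/13)/(w + 4)² + (1/169)/(w - 9)


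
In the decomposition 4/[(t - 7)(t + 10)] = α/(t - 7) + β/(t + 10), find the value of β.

Cover-up at t = -10: β = 4/(-10 - 7) = -4/17


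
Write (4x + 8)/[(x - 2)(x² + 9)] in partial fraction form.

At x=2: A = (4·2 + 8)/(2² + 9) = 16/13. B = -A = -16/13, C = 4 - 2·A = 20/13
Result: (16/13)/(x - 2) - ((16/13)x - 20/13)/(x² + 9)


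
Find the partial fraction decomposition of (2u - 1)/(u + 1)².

(2u - 1) = α(u + 1) + β. At u = -1: β = 2·(-1) - 1 = -3. Coeff of u: α = 2
Result: 2/(u + 1) - 3/(u + 1)²


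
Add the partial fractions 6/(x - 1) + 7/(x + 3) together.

Common denominator (x - 1)(x + 3). Numerator: 6(x + 3) + 7(x - 1) = (6x + 18) + (7x - 7) = 13x + 11
Result: (13x + 11)/[(x - 1)(x + 3)]


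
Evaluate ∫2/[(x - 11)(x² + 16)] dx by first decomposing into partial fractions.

Cover-up at x=11: α = 2/(11²+16) = 2/137. Coeff matching: β = -2/137, γ = -22/137. Decomposition: (2/137)/(x - 11) - ((2/137)x + 22/137)/(x² + 16). Integrate: linear → ln, quadratic → (1/2)ln + arctan: (2/137) ln|(x - 11)| - (1/137) ln(x² + 16) - (11/274) arctan(x/4) + C


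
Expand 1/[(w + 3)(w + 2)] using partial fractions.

1/(w + 3)(w + 2) = α/(w + 3) + β/(w + 2). α = 1/(-3 + 2) = -1, β = 1/(-2 + 3) = 1
Result: -1/(w + 3) + 1/(w + 2)


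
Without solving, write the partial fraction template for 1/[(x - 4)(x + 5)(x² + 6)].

Two linear + quadratic: A/(x - 4) + B/(x + 5) + (Cx + D)/(x² + 6)


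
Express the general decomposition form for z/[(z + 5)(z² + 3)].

Linear + irreducible quadratic: P/(z + 5) + (Qz + R)/(z² + 3)


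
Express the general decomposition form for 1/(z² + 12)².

Repeated quadratic factor: (αz + β)/(z² + 12) + (γz + δ)/(z² + 12)²


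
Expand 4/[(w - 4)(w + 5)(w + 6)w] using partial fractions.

Using Heaviside cover-up: (1/90)/(w - 4) + (4/45)/(w + 5) - (1/15)/(w + 6) - (1/30)/w


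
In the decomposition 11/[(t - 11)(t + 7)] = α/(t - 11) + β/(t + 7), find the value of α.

Cover-up at t = 11: α = 11/(11 + 7) = 11/18


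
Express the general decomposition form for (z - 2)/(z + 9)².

Repeated linear factor: P/(z + 9) + Q/(z + 9)²


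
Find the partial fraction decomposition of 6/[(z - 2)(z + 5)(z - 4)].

Using cover-up method: P = -3/7, Q = 2/21, R = 1/3
Result: (-3/7)/(z - 2) + (2/21)/(z + 5) + (1/3)/(z - 4)


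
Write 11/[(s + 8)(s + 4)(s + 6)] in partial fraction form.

Using cover-up method: α = 11/8, β = 11/8, γ = -11/4
Result: (11/8)/(s + 8) + (11/8)/(s + 4) - (11/4)/(s + 6)


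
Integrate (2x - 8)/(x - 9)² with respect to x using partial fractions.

Decompose: α = 2, β = 2·9 - 8 = 10, so (2x - 8)/(x - 9)² = 2/(x - 9) + 10/(x - 9)². Integrate: ∫ α/(x - 9) dx = 2 ln|(x - 9)|; ∫ β/(x - 9)² dx = -10/(x - 9). Sum: 2 ln|(x - 9)| - 10/(x - 9) + C


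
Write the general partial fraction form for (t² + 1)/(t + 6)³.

Repeated linear factor (power 3): P/(t + 6) + Q/(t + 6)² + R/(t + 6)³


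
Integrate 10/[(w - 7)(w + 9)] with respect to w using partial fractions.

Decompose: 10/[(w - 7)(w + 9)] = (5/8)/(w - 7) - (5/8)/(w + 9). Integrate each term: (5/8) ln|(w - 7)| - (5/8) ln|(w + 9)| + C


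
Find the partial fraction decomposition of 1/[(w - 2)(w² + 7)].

Cover-up at w = 2: P = 1/(2² + 7) = 1/11. Then Q = -P = -1/11, R = -P·(0 + 2) = -2/11
Result: (1/11)/(w - 2) - ((1/11)w + 2/11)/(w² + 7)


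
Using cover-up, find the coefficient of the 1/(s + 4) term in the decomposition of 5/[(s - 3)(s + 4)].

Cover (s + 4), set s=-4: 5/((s - 3) at s=-4) = 5/(-7) = -5/7


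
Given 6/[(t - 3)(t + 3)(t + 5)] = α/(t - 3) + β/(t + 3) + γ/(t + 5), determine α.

Cover-up at t = 3: α = 6/[(3 + 3)(3 + 5)] = 6/[(6)(8)] = 6/48 = 1/8


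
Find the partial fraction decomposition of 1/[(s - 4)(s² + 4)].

Cover-up at s = 4: A = 1/(4² + 4) = 1/20. Then B = -A = -1/20, C = -A·(0 + 4) = -1/5
Result: (1/20)/(s - 4) - ((1/20)s + 1/5)/(s² + 4)


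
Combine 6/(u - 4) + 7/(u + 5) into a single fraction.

Common denominator (u - 4)(u + 5). Numerator: 6(u + 5) + 7(u - 4) = (6u + 30) + (7u - 28) = 13u + 2
Result: (13u + 2)/[(u - 4)(u + 5)]


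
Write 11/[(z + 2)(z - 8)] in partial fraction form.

11/(z + 2)(z - 8) = P/(z + 2) + Q/(z - 8). P = 11/(-2 - 8) = -11/10, Q = 11/(8 + 2) = 11/10
Result: (-11/10)/(z + 2) + (11/10)/(z - 8)


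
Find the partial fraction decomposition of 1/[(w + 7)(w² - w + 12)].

Cover-up at w = -7: α = 1/((-7)² - 1·(-7) + 12) = 1/68. Then β = -α = -1/68, γ = -α·(-1 - 7) = 2/17
Result: (1/68)/(w + 7) - ((1/68)w - 2/17)/(w² - w + 12)


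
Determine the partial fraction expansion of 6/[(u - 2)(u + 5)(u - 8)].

Using cover-up method: P = -1/7, Q = 6/91, R = 1/13
Result: (-1/7)/(u - 2) + (6/91)/(u + 5) + (1/13)/(u - 8)


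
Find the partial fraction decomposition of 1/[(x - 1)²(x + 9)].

Cover-up at x=-9: γ = 1/(-9 - 1)² = 1/100. Cover-up at x=1: β = 1/(1 + 9) = 1/10. Comparing x² coeff: α = -γ = -1/100
Result: (-1/100)/(x - 1) + (1/10)/(x - 1)² + (1/100)/(x + 9)


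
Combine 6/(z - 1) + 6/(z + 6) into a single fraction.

Common denominator (z - 1)(z + 6). Numerator: 6(z + 6) + 6(z - 1) = (6z + 36) + (6z - 6) = 12z + 30
Result: (12z + 30)/[(z - 1)(z + 6)]


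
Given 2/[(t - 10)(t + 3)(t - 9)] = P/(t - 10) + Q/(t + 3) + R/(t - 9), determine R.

Cover-up at t = 9: R = 2/[(9 - 10)(9 + 3)] = 2/[(-1)(12)] = -2/12 = -1/6


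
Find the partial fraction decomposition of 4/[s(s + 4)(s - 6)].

Using cover-up method: A = -1/6, B = 1/10, C = 1/15
Result: (-1/6)/s + (1/10)/(s + 4) + (1/15)/(s - 6)


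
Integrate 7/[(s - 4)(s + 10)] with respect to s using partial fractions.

Decompose: 7/[(s - 4)(s + 10)] = (1/2)/(s - 4) - (1/2)/(s + 10). Integrate each term: (1/2) ln|(s - 4)| - (1/2) ln|(s + 10)| + C


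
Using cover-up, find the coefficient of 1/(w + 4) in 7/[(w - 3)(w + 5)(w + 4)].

Cover (w + 4), set w=-4: 7/[(-4 - 3)(-4 + 5)] = -1


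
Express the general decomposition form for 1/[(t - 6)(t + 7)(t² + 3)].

Two linear + quadratic: A/(t - 6) + B/(t + 7) + (Ct + D)/(t² + 3)


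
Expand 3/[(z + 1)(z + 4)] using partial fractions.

3/(z + 1)(z + 4) = A/(z + 1) + B/(z + 4). A = 3/(-1 + 4) = 1, B = 3/(-4 + 1) = -1
Result: 1/(z + 1) - 1/(z + 4)


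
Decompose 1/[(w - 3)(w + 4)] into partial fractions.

1/(w - 3)(w + 4) = P/(w - 3) + Q/(w + 4). P = 1/(3 + 4) = 1/7, Q = 1/(-4 - 3) = -1/7
Result: (1/7)/(w - 3) - (1/7)/(w + 4)


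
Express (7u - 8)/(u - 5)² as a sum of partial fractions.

(7u - 8) = P(u - 5) + Q. At u = 5: Q = 7·5 - 8 = 27. Coeff of u: P = 7
Result: 7/(u - 5) + 27/(u - 5)²


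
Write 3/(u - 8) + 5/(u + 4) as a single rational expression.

Common denominator (u - 8)(u + 4). Numerator: 3(u + 4) + 5(u - 8) = (3u + 12) + (5u - 40) = 8u - 28
Result: (8u - 28)/[(u - 8)(u + 4)]


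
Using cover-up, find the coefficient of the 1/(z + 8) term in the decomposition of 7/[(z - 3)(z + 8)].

Cover (z + 8), set z=-8: 7/((z - 3) at z=-8) = 7/(-11) = -7/11


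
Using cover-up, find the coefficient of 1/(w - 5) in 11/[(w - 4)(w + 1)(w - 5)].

Cover (w - 5), set w=5: 11/[(5 - 4)(5 + 1)] = 11/6


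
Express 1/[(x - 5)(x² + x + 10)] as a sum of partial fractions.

Cover-up at x = 5: P = 1/(5² + 1·5 + 10) = 1/40. Then Q = -P = -1/40, R = -P·(1 + 5) = -3/20
Result: (1/40)/(x - 5) - ((1/40)x + 3/20)/(x² + x + 10)


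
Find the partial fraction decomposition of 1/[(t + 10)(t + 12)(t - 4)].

Using cover-up method: A = -1/28, B = 1/32, C = 1/224
Result: (-1/28)/(t + 10) + (1/32)/(t + 12) + (1/224)/(t - 4)


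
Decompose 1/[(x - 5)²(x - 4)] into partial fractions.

Cover-up at x=4: γ = 1/(4 - 5)² = 1. Cover-up at x=5: β = 1/(5 - 4) = 1. Comparing x² coeff: α = -γ = -1
Result: -1/(x - 5) + 1/(x - 5)² + 1/(x - 4)


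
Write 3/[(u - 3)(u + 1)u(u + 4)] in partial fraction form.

Using Heaviside cover-up: (1/28)/(u - 3) + (1/4)/(u + 1) - (1/4)/u - (1/28)/(u + 4)


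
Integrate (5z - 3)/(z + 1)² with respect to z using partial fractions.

Decompose: P = 5, Q = 5·(-1) - 3 = -8, so (5z - 3)/(z + 1)² = 5/(z + 1) - 8/(z + 1)². Integrate: ∫ P/(z + 1) dz = 5 ln|(z + 1)|; ∫ Q/(z + 1)² dz = 8/(z + 1). Sum: 5 ln|(z + 1)| + 8/(z + 1) + C


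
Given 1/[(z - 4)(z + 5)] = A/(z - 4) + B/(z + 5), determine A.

Cover-up at z = 4: A = 1/(4 + 5) = 1/9


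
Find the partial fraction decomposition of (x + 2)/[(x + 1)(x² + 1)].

At x=-1: P = (1·(-1) + 2)/((-1)² + 1) = 1/2. Q = -P = -1/2, R = 1 - (-1)·P = 3/2
Result: (1/2)/(x + 1) - ((1/2)x - 3/2)/(x² + 1)


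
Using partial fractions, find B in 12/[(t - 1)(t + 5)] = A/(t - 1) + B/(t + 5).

Cover-up at t = -5: B = 12/(-5 - 1) = -12/6 = -2


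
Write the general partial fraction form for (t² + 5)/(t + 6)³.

Repeated linear factor (power 3): A/(t + 6) + B/(t + 6)² + C/(t + 6)³


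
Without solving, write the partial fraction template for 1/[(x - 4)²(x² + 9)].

Repeated linear + quadratic: A/(x - 4) + B/(x - 4)² + (Cx + D)/(x² + 9)


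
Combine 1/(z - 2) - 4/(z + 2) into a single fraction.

Common denominator (z - 2)(z + 2). Numerator: 1(z + 2) - 4(z - 2) = (z + 2) - (4z - 8) = -3z + 10
Result: (-3z + 10)/[(z - 2)(z + 2)]


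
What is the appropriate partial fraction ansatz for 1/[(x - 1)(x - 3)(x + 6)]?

Three distinct linear factors: P/(x - 1) + Q/(x - 3) + R/(x + 6)


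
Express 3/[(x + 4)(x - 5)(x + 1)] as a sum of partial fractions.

Using cover-up method: α = 1/9, β = 1/18, γ = -1/6
Result: (1/9)/(x + 4) + (1/18)/(x - 5) - (1/6)/(x + 1)


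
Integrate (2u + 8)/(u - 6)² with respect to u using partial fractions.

Decompose: A = 2, B = 2·6 + 8 = 20, so (2u + 8)/(u - 6)² = 2/(u - 6) + 20/(u - 6)². Integrate: ∫ A/(u - 6) du = 2 ln|(u - 6)|; ∫ B/(u - 6)² du = -20/(u - 6). Sum: 2 ln|(u - 6)| - 20/(u - 6) + C


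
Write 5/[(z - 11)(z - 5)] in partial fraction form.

5/(z - 11)(z - 5) = α/(z - 11) + β/(z - 5). α = 5/(11 - 5) = 5/6, β = 5/(5 - 11) = -5/6
Result: (5/6)/(z - 11) - (5/6)/(z - 5)


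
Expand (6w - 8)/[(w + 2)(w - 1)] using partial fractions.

At w=-2: α = (6·(-2) - 8)/(-2 - 1) = 20/3. At w=1: β = (6·1 - 8)/(1 + 2) = -2/3
Result: (20/3)/(w + 2) - (2/3)/(w - 1)


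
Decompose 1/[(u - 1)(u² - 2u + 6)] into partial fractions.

Cover-up at u = 1: α = 1/(1² - 2·1 + 6) = 1/5. Then β = -α = -1/5, γ = -α·(-2 + 1) = 1/5
Result: (1/5)/(u - 1) - ((1/5)u - 1/5)/(u² - 2u + 6)


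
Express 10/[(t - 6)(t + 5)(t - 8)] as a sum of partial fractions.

Using cover-up method: P = -5/11, Q = 10/143, R = 5/13
Result: (-5/11)/(t - 6) + (10/143)/(t + 5) + (5/13)/(t - 8)


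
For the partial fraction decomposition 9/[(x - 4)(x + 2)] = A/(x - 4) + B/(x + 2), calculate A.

Cover-up at x = 4: A = 9/(4 + 2) = 9/6 = 3/2


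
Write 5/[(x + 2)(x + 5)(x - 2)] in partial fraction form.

Using cover-up method: P = -5/12, Q = 5/21, R = 5/28
Result: (-5/12)/(x + 2) + (5/21)/(x + 5) + (5/28)/(x - 2)


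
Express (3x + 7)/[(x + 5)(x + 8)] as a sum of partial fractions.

At x=-5: α = (3·(-5) + 7)/(-5 + 8) = -8/3. At x=-8: β = (3·(-8) + 7)/(-8 + 5) = 17/3
Result: (-8/3)/(x + 5) + (17/3)/(x + 8)


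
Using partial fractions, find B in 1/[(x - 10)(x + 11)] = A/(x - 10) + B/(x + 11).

Cover-up at x = -11: B = 1/(-11 - 10) = -1/21


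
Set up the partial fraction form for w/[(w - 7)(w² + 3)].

Linear + irreducible quadratic: P/(w - 7) + (Qw + R)/(w² + 3)


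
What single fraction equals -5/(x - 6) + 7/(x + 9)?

Common denominator (x - 6)(x + 9). Numerator: -5(x + 9) + 7(x - 6) = (-5x - 45) + (7x - 42) = 2x - 87
Result: (2x - 87)/[(x - 6)(x + 9)]


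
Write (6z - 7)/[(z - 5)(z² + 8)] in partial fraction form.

At z=5: α = (6·5 - 7)/(5² + 8) = 23/33. β = -α = -23/33, γ = 6 - 5·α = 83/33
Result: (23/33)/(z - 5) - ((23/33)z - 83/33)/(z² + 8)


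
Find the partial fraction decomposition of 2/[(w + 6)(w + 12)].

2/(w + 6)(w + 12) = P/(w + 6) + Q/(w + 12). P = 2/(-6 + 12) = 1/3, Q = 2/(-12 + 6) = -1/3
Result: (1/3)/(w + 6) - (1/3)/(w + 12)


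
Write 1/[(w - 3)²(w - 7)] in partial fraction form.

Cover-up at w=7: R = 1/(7 - 3)² = 1/16. Cover-up at w=3: Q = 1/(3 - 7) = -1/4. Comparing w² coeff: P = -R = -1/16
Result: (-1/16)/(w - 3) - (1/4)/(w - 3)² + (1/16)/(w - 7)


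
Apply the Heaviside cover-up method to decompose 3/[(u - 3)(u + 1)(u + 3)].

Cover (u - 3), u=3: P = 3/[(3 + 1)(3 + 3)] = 1/8. Cover (u + 1), u=-1: Q = 3/[(-1 - 3)(-1 + 3)] = -3/8. Cover (u + 3), u=-3: R = 3/[(-3 - 3)(-3 + 1)] = 1/4.
Result: (1/8)/(u - 3) - (3/8)/(u + 1) + (1/4)/(u + 3)


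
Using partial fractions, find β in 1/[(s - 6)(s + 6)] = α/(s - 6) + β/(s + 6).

Cover-up at s = -6: β = 1/(-6 - 6) = -1/12
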